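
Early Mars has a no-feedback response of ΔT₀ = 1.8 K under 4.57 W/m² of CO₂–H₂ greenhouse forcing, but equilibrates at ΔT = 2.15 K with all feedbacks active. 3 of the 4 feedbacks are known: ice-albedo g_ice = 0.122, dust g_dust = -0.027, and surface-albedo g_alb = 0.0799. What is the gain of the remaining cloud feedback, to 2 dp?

-0.01

Amplification A = ΔT/ΔT₀ = 2.15/1.8 = 1.194.
Total gain g = 1 − 1/A = 1 − 1/1.194 = 0.1625.
Known gains sum to 0.122 − 0.027 + 0.0799 = 0.1749.
g_cld = 0.1625 − 0.1749 = -0.01.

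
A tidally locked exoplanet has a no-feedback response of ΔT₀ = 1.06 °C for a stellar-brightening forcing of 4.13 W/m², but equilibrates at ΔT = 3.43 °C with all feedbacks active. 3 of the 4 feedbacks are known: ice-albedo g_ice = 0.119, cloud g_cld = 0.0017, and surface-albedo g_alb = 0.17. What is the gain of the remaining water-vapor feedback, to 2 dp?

0.40

Amplification A = ΔT/ΔT₀ = 3.43/1.06 = 3.236.
Total gain g = 1 − 1/A = 1 − 1/3.236 = 0.691.
Known gains sum to 0.119 + 0.0017 + 0.17 = 0.2907.
g_wv = 0.691 − 0.2907 = 0.40.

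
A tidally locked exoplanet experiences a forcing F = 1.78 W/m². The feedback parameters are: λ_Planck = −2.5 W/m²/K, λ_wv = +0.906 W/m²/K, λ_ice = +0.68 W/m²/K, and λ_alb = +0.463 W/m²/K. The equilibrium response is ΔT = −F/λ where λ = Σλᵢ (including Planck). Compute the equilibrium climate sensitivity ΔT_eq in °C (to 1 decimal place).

Net feedback parameter λ = (−2.5) + (+0.906) + (+0.68) + (+0.463) = -0.451 W/m²/K.
ΔT = −F/λ = −1.78/(-0.451) = 3.9 °C.

3.9 °C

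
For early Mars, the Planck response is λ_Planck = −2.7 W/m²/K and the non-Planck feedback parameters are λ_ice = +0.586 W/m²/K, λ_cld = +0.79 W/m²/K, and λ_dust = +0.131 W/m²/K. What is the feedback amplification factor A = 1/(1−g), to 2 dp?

Convert to gains: g_ice = 0.586/2.7 = 0.217; g_cld = 0.79/2.7 = 0.2926; g_dust = 0.131/2.7 = 0.04852.
Total gain g = 0.55812.
A = 1/(1 − 0.55812) = 2.26.

2.26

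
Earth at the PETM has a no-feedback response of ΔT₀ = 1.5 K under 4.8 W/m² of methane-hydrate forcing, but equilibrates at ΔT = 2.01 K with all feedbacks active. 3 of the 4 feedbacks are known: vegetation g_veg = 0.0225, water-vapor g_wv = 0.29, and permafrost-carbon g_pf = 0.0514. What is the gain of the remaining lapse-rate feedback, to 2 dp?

Amplification A = ΔT/ΔT₀ = 2.01/1.5 = 1.34.
Total gain g = 1 − 1/A = 1 − 1/1.34 = 0.2537.
Known gains sum to 0.0225 + 0.29 + 0.0514 = 0.3639.
g_lr = 0.2537 − 0.3639 = -0.11.

-0.11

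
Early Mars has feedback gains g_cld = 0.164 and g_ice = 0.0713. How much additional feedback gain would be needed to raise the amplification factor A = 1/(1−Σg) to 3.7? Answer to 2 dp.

0.49

Current total gain = 0.2353.
Target gain for A = 3.7: g* = 1 − 1/3.7 = 0.7297.
Additional gain needed = 0.7297 − 0.2353 = 0.49.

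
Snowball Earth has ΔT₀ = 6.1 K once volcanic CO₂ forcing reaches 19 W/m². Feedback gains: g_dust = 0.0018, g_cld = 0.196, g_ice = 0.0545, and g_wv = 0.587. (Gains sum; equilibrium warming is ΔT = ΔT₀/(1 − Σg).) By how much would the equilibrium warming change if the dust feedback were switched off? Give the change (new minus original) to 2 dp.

-0.42 K

Original: g = 0.8393, ΔT = 6.1/(1−0.8393) = 37.9589 K.
Without dust: g' = 0.8375, ΔT' = 6.1/(1−0.8375) = 37.5385 K.
Change = 37.5385 − 37.9589 = -0.42 K.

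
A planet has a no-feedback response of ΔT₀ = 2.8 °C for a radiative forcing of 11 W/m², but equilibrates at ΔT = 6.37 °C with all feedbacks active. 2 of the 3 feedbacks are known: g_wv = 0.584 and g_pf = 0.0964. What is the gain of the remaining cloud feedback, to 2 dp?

-0.12

Amplification A = ΔT/ΔT₀ = 6.37/2.8 = 2.275.
Total gain g = 1 − 1/A = 1 − 1/2.275 = 0.5604.
Known gains sum to 0.584 + 0.0964 = 0.6804.
g_cld = 0.5604 − 0.6804 = -0.12.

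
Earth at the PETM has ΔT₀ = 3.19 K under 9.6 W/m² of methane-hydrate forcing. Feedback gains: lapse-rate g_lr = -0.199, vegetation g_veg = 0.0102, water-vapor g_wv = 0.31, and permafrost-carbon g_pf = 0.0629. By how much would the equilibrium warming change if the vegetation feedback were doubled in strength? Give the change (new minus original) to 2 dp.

0.05 K

Original: g = 0.1841, ΔT = 3.19/(1−0.1841) = 3.9098 K.
With doubled vegetation: g' = 0.1943, ΔT' = 3.19/(1−0.1943) = 3.9593 K.
Change = 3.9593 − 3.9098 = 0.05 K.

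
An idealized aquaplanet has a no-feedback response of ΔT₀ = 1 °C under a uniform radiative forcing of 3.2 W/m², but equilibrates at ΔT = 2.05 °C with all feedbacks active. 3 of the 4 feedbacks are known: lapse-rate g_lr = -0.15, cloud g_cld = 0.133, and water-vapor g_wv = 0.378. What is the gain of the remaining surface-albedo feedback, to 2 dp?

Amplification A = ΔT/ΔT₀ = 2.05/1 = 2.05.
Total gain g = 1 − 1/A = 1 − 1/2.05 = 0.5122.
Known gains sum to -0.15 + 0.133 + 0.378 = 0.361.
g_alb = 0.5122 − 0.361 = 0.15.

0.15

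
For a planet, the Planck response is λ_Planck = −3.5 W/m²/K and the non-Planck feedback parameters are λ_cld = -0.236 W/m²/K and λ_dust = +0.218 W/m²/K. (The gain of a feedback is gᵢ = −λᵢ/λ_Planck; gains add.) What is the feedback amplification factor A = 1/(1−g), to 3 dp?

0.995

Convert to gains: g_cld = -0.236/3.5 = -0.06743; g_dust = 0.218/3.5 = 0.06229.
Total gain g = -0.00514.
A = 1/(1 + 0.00514) = 0.995.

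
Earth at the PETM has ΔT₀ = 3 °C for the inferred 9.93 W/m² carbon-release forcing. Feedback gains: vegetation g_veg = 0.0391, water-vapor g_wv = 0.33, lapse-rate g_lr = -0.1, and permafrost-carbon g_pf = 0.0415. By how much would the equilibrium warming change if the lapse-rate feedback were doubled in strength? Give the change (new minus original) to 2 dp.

-0.55 °C

Original: g = 0.3106, ΔT = 3/(1−0.3106) = 4.3516 °C.
With doubled lapse-rate: g' = 0.2106, ΔT' = 3/(1−0.2106) = 3.8004 °C.
Change = 3.8004 − 4.3516 = -0.55 °C.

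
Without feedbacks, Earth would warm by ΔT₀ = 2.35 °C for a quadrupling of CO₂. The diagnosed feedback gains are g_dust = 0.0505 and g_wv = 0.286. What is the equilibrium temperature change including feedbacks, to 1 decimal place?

Total gain g = 0.0505 + 0.286 = 0.3365.
Amplification A = 1/(1 − 0.3365) = 1.507.
ΔT = 2.35 × 1.507 = 3.5 °C.

3.5 °C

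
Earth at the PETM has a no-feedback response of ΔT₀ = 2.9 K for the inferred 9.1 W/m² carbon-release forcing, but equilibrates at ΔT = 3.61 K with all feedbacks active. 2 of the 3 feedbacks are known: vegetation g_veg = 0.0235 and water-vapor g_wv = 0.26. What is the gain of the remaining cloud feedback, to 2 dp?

Amplification A = ΔT/ΔT₀ = 3.61/2.9 = 1.245.
Total gain g = 1 − 1/A = 1 − 1/1.245 = 0.1968.
Known gains sum to 0.0235 + 0.26 = 0.2835.
g_cld = 0.1968 − 0.2835 = -0.09.

-0.09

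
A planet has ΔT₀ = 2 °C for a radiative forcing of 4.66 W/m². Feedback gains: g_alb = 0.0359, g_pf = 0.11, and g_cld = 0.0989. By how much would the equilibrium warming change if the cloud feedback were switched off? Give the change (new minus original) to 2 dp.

-0.31 °C

Original: g = 0.2448, ΔT = 2/(1−0.2448) = 2.6483 °C.
Without cloud: g' = 0.1459, ΔT' = 2/(1−0.1459) = 2.3416 °C.
Change = 2.3416 − 2.6483 = -0.31 °C.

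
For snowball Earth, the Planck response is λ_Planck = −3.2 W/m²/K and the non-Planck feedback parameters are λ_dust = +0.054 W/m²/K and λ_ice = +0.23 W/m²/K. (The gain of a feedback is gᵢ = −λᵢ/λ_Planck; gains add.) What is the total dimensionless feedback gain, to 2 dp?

Convert to gains: g_dust = 0.054/3.2 = 0.01687; g_ice = 0.23/3.2 = 0.07187.
Total gain g = 0.08874.

0.09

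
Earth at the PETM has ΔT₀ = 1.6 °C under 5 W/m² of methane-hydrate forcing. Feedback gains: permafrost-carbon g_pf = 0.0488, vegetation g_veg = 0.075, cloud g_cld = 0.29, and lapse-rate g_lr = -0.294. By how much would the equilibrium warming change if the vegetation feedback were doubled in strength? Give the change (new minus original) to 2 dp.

0.17 °C

Original: g = 0.1198, ΔT = 1.6/(1−0.1198) = 1.8178 °C.
With doubled vegetation: g' = 0.1948, ΔT' = 1.6/(1−0.1948) = 1.9871 °C.
Change = 1.9871 − 1.8178 = 0.17 °C.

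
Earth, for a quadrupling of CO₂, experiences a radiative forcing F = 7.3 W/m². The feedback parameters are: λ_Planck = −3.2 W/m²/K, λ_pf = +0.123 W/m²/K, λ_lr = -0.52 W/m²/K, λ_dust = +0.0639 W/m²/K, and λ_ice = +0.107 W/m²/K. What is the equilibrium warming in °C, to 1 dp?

2.1 °C

Net feedback parameter λ = (−3.2) + (+0.123) + (-0.52) + (+0.0639) + (+0.107) = -3.4261 W/m²/K.
ΔT = −F/λ = −7.3/(-3.4261) = 2.1 °C.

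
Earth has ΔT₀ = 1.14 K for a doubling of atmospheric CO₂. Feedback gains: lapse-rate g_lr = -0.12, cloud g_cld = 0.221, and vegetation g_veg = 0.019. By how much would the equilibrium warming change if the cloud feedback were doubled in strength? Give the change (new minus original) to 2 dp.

0.43 K

Original: g = 0.12, ΔT = 1.14/(1−0.12) = 1.2955 K.
With doubled cloud: g' = 0.341, ΔT' = 1.14/(1−0.341) = 1.7299 K.
Change = 1.7299 − 1.2955 = 0.43 K.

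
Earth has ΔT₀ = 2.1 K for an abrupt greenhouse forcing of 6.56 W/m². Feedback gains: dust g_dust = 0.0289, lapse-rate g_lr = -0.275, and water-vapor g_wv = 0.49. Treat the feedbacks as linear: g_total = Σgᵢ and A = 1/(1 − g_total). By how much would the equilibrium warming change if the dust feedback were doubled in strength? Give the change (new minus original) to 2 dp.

0.11 K

Original: g = 0.2439, ΔT = 2.1/(1−0.2439) = 2.7774 K.
With doubled dust: g' = 0.2728, ΔT' = 2.1/(1−0.2728) = 2.8878 K.
Change = 2.8878 − 2.7774 = 0.11 K.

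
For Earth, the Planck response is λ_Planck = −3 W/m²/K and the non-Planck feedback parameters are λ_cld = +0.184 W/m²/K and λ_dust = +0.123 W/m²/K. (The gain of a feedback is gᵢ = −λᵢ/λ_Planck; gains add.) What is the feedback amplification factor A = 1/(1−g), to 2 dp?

Convert to gains: g_cld = 0.184/3 = 0.06133; g_dust = 0.123/3 = 0.041.
Total gain g = 0.10233.
A = 1/(1 − 0.10233) = 1.11.

1.11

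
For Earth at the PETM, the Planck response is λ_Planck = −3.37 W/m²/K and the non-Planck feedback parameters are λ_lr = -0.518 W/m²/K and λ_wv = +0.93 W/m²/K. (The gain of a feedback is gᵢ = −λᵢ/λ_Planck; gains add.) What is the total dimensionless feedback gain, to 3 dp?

Convert to gains: g_lr = -0.518/3.37 = -0.1537; g_wv = 0.93/3.37 = 0.276.
Total gain g = 0.1223.

0.122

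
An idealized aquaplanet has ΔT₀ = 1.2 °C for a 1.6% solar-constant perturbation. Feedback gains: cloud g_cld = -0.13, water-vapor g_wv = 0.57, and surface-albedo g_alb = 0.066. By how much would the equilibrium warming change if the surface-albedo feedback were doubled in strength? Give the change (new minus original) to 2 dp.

Original: g = 0.506, ΔT = 1.2/(1−0.506) = 2.4291 °C.
With doubled surface-albedo: g' = 0.572, ΔT' = 1.2/(1−0.572) = 2.8037 °C.
Change = 2.8037 − 2.4291 = 0.37 °C.

0.37 °C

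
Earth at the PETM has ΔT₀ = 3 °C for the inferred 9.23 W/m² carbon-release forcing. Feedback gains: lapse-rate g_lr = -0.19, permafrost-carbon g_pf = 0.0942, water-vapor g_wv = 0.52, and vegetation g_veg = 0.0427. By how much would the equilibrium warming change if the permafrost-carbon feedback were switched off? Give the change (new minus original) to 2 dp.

Original: g = 0.4669, ΔT = 3/(1−0.4669) = 5.6275 °C.
Without permafrost-carbon: g' = 0.3727, ΔT' = 3/(1−0.3727) = 4.7824 °C.
Change = 4.7824 − 5.6275 = -0.85 °C.

-0.85 °C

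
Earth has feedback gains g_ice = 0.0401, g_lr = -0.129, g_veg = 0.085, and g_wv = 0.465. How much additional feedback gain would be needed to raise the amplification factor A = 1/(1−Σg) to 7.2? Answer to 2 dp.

Current total gain = 0.4611.
Target gain for A = 7.2: g* = 1 − 1/7.2 = 0.8611.
Additional gain needed = 0.8611 − 0.4611 = 0.40.

0.40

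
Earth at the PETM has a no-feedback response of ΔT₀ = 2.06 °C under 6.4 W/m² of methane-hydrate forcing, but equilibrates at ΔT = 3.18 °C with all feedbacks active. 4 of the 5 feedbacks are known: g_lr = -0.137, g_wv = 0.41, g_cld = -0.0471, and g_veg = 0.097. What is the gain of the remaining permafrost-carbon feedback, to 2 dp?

0.03

Amplification A = ΔT/ΔT₀ = 3.18/2.06 = 1.544.
Total gain g = 1 − 1/A = 1 − 1/1.544 = 0.3523.
Known gains sum to -0.137 + 0.41 − 0.0471 + 0.097 = 0.3229.
g_pf = 0.3523 − 0.3229 = 0.03.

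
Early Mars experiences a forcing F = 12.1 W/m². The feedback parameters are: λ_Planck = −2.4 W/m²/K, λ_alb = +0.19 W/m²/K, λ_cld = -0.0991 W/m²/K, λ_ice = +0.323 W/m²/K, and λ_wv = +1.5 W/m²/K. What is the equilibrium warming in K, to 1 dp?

24.9 K

Net feedback parameter λ = (−2.4) + (+0.19) + (-0.0991) + (+0.323) + (+1.5) = -0.4861 W/m²/K.
ΔT = −F/λ = −12.1/(-0.4861) = 24.9 K.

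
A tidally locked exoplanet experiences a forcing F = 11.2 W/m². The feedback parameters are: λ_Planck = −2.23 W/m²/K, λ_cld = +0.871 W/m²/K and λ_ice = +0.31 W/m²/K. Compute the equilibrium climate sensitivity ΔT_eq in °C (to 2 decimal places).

Net feedback parameter λ = (−2.23) + (+0.871) + (+0.31) = -1.049 W/m²/K.
ΔT = −F/λ = −11.2/(-1.049) = 10.68 °C.

10.68 °C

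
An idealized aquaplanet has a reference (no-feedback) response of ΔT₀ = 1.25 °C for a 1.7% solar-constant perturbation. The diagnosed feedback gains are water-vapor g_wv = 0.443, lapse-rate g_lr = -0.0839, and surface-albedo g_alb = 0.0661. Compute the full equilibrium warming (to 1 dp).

Total gain g = 0.443 − 0.0839 + 0.0661 = 0.4252.
Amplification A = 1/(1 − 0.4252) = 1.74.
ΔT = 1.25 × 1.74 = 2.2 °C.

2.2 °C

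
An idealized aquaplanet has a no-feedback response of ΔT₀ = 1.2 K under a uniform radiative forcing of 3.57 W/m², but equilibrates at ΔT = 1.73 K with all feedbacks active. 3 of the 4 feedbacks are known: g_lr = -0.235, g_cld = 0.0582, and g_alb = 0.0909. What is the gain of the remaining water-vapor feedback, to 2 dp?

0.39

Amplification A = ΔT/ΔT₀ = 1.73/1.2 = 1.442.
Total gain g = 1 − 1/A = 1 − 1/1.442 = 0.3065.
Known gains sum to -0.235 + 0.0582 + 0.0909 = -0.0859.
g_wv = 0.3065 + 0.0859 = 0.39.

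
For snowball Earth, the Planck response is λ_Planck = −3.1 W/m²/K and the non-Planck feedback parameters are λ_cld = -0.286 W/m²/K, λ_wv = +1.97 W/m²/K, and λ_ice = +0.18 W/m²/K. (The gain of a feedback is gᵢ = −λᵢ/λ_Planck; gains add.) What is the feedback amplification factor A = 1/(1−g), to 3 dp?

2.508

Convert to gains: g_cld = -0.286/3.1 = -0.09226; g_wv = 1.97/3.1 = 0.6355; g_ice = 0.18/3.1 = 0.05806.
Total gain g = 0.6013.
A = 1/(1 − 0.6013) = 2.508.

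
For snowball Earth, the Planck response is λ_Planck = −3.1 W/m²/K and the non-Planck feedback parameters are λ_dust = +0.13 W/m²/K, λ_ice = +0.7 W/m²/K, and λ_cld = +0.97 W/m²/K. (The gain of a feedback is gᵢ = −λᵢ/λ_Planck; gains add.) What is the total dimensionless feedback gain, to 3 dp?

Convert to gains: g_dust = 0.13/3.1 = 0.04194; g_ice = 0.7/3.1 = 0.2258; g_cld = 0.97/3.1 = 0.3129.
Total gain g = 0.58064.

0.581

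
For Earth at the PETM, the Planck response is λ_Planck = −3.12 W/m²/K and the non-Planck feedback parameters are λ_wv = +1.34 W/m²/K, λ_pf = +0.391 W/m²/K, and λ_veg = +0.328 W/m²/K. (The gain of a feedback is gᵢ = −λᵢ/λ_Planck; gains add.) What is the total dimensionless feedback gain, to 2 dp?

Convert to gains: g_wv = 1.34/3.12 = 0.4295; g_pf = 0.391/3.12 = 0.1253; g_veg = 0.328/3.12 = 0.1051.
Total gain g = 0.6599.

0.66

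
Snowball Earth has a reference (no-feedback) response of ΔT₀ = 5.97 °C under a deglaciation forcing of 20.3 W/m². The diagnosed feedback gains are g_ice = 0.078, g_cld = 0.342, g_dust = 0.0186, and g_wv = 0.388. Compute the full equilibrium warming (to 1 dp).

Total gain g = 0.078 + 0.342 + 0.0186 + 0.388 = 0.8266.
Amplification A = 1/(1 − 0.8266) = 5.767.
ΔT = 5.97 × 5.767 = 34.4 °C.

34.4 °C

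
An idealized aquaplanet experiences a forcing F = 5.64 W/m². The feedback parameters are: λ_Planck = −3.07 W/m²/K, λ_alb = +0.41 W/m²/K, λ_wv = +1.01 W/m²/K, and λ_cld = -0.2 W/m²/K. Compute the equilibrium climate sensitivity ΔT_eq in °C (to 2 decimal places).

Net feedback parameter λ = (−3.07) + (+0.41) + (+1.01) + (-0.2) = -1.85 W/m²/K.
ΔT = −F/λ = −5.64/(-1.85) = 3.05 °C.

3.05 °C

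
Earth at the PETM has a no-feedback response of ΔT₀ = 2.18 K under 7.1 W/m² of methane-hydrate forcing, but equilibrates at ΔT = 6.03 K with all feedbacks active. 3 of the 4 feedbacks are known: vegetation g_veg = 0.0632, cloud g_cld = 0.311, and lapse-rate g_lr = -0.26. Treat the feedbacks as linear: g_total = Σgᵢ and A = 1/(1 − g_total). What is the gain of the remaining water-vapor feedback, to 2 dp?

0.52

Amplification A = ΔT/ΔT₀ = 6.03/2.18 = 2.766.
Total gain g = 1 − 1/A = 1 − 1/2.766 = 0.6385.
Known gains sum to 0.0632 + 0.311 − 0.26 = 0.1142.
g_wv = 0.6385 − 0.1142 = 0.52.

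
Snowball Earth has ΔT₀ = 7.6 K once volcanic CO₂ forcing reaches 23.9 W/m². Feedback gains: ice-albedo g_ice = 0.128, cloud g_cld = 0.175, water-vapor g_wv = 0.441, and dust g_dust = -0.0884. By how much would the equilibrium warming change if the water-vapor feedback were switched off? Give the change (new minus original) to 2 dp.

Original: g = 0.6556, ΔT = 7.6/(1−0.6556) = 22.0674 K.
Without water-vapor: g' = 0.2146, ΔT' = 7.6/(1−0.2146) = 9.6766 K.
Change = 9.6766 − 22.0674 = -12.39 K.

-12.39 K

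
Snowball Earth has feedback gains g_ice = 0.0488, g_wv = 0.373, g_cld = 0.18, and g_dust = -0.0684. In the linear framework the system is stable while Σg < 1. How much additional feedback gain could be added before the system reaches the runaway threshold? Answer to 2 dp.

Current total gain = 0.0488 + 0.373 + 0.18 − 0.0684 = 0.5334.
Margin to runaway = 1 − 0.5334 = 0.47.

0.47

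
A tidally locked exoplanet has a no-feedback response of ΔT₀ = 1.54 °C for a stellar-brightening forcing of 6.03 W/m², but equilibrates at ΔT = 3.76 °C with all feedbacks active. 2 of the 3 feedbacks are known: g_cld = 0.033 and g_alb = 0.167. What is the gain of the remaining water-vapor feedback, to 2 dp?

Amplification A = ΔT/ΔT₀ = 3.76/1.54 = 2.442.
Total gain g = 1 − 1/A = 1 − 1/2.442 = 0.5905.
Known gains sum to 0.033 + 0.167 = 0.2.
g_wv = 0.5905 − 0.2 = 0.39.

0.39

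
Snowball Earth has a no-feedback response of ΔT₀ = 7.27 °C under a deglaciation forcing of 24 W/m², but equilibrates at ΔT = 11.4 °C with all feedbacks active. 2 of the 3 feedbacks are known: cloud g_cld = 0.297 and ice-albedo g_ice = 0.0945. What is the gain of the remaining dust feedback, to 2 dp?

-0.03

Amplification A = ΔT/ΔT₀ = 11.4/7.27 = 1.568.
Total gain g = 1 − 1/A = 1 − 1/1.568 = 0.3622.
Known gains sum to 0.297 + 0.0945 = 0.3915.
g_dust = 0.3622 − 0.3915 = -0.03.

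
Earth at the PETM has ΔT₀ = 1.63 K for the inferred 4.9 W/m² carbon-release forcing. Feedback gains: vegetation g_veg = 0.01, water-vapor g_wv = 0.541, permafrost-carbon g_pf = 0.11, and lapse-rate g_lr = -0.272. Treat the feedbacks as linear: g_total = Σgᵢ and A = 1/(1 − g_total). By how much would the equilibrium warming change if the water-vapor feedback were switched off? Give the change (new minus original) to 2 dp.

Original: g = 0.389, ΔT = 1.63/(1−0.389) = 2.6678 K.
Without water-vapor: g' = -0.152, ΔT' = 1.63/(1+0.152) = 1.4149 K.
Change = 1.4149 − 2.6678 = -1.25 K.

-1.25 K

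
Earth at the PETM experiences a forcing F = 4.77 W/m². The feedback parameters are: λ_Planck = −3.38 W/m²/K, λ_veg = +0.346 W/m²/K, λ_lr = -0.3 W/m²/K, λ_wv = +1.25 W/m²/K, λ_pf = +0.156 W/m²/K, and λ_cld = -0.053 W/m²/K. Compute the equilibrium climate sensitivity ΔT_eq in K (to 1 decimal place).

Net feedback parameter λ = (−3.38) + (+0.346) + (-0.3) + (+1.25) + (+0.156) + (-0.053) = -1.981 W/m²/K.
ΔT = −F/λ = −4.77/(-1.981) = 2.4 K.

2.4 K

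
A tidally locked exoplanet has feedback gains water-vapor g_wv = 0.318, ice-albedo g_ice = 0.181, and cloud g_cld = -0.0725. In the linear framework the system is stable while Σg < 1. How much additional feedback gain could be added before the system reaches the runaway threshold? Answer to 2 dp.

Current total gain = 0.318 + 0.181 − 0.0725 = 0.4265.
Margin to runaway = 1 − 0.4265 = 0.57.

0.57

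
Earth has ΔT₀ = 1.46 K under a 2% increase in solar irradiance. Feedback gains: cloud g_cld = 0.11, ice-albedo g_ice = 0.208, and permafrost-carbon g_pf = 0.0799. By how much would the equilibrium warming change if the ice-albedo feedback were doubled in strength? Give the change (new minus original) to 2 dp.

Original: g = 0.3979, ΔT = 1.46/(1−0.3979) = 2.4248 K.
With doubled ice-albedo: g' = 0.6059, ΔT' = 1.46/(1−0.6059) = 3.7046 K.
Change = 3.7046 − 2.4248 = 1.28 K.

1.28 K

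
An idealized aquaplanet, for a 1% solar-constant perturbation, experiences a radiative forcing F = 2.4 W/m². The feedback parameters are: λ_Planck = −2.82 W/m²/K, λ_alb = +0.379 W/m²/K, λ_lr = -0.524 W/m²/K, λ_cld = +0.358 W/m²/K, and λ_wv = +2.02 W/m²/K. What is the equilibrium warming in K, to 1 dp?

Net feedback parameter λ = (−2.82) + (+0.379) + (-0.524) + (+0.358) + (+2.02) = -0.587 W/m²/K.
ΔT = −F/λ = −2.4/(-0.587) = 4.1 K.

4.1 K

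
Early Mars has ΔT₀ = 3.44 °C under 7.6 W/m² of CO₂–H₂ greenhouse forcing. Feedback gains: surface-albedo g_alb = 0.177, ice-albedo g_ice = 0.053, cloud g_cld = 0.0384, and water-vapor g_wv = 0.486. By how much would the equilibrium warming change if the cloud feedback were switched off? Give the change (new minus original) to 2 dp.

-1.89 °C

Original: g = 0.7544, ΔT = 3.44/(1−0.7544) = 14.0065 °C.
Without cloud: g' = 0.716, ΔT' = 3.44/(1−0.716) = 12.1127 °C.
Change = 12.1127 − 14.0065 = -1.89 °C.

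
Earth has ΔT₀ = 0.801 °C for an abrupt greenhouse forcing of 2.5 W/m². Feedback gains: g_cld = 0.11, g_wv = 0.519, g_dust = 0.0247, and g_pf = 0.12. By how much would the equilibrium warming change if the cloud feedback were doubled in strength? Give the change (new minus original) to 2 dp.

3.35 °C

Original: g = 0.7737, ΔT = 0.801/(1−0.7737) = 3.5395 °C.
With doubled cloud: g' = 0.8837, ΔT' = 0.801/(1−0.8837) = 6.8874 °C.
Change = 6.8874 − 3.5395 = 3.35 °C.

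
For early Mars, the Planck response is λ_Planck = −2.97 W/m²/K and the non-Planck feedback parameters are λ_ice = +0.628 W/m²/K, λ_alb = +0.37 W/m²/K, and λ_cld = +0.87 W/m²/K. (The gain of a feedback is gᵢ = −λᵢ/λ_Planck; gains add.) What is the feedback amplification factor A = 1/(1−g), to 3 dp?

2.695

Convert to gains: g_ice = 0.628/2.97 = 0.2114; g_alb = 0.37/2.97 = 0.1246; g_cld = 0.87/2.97 = 0.2929.
Total gain g = 0.6289.
A = 1/(1 − 0.6289) = 2.695.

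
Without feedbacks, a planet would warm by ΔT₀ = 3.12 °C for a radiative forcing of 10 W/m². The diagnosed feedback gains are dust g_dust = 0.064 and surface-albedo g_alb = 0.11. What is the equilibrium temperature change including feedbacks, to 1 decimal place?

Total gain g = 0.064 + 0.11 = 0.174.
Amplification A = 1/(1 − 0.174) = 1.211.
ΔT = 3.12 × 1.211 = 3.8 °C.

3.8 °C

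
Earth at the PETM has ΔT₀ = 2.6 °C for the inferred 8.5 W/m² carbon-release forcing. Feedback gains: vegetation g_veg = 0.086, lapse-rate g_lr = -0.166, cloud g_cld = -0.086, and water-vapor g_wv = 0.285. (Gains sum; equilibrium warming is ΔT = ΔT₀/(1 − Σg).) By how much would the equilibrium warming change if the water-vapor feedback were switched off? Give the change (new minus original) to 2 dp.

-0.72 °C

Original: g = 0.119, ΔT = 2.6/(1−0.119) = 2.9512 °C.
Without water-vapor: g' = -0.166, ΔT' = 2.6/(1+0.166) = 2.2298 °C.
Change = 2.2298 − 2.9512 = -0.72 °C.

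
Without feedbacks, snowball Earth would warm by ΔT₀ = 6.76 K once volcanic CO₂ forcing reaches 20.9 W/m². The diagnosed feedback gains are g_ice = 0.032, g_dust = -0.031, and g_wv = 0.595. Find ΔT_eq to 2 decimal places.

Total gain g = 0.032 − 0.031 + 0.595 = 0.596.
Amplification A = 1/(1 − 0.596) = 2.475.
ΔT = 6.76 × 2.475 = 16.73 K.

16.73 K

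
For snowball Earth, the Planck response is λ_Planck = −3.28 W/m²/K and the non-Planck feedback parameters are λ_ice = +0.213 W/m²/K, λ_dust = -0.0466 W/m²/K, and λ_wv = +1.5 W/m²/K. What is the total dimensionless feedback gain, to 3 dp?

Convert to gains: g_ice = 0.213/3.28 = 0.06494; g_dust = -0.0466/3.28 = -0.01421; g_wv = 1.5/3.28 = 0.4573.
Total gain g = 0.50803.

0.508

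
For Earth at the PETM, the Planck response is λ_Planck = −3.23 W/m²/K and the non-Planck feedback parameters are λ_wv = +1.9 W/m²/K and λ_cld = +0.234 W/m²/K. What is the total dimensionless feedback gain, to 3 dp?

Convert to gains: g_wv = 1.9/3.23 = 0.5882; g_cld = 0.234/3.23 = 0.07245.
Total gain g = 0.66065.

0.661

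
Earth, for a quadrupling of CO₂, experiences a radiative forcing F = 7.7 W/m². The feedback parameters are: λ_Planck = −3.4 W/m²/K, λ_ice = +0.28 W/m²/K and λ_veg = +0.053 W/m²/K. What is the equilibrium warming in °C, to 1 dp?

2.5 °C

Net feedback parameter λ = (−3.4) + (+0.28) + (+0.053) = -3.067 W/m²/K.
ΔT = −F/λ = −7.7/(-3.067) = 2.5 °C.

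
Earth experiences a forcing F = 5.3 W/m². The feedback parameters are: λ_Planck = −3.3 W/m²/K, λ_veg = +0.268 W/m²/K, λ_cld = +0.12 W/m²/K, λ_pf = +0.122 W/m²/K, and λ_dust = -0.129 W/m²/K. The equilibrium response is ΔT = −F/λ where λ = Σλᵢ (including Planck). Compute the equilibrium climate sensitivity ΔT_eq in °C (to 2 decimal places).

Net feedback parameter λ = (−3.3) + (+0.268) + (+0.12) + (+0.122) + (-0.129) = -2.919 W/m²/K.
ΔT = −F/λ = −5.3/(-2.919) = 1.82 °C.

1.82 °C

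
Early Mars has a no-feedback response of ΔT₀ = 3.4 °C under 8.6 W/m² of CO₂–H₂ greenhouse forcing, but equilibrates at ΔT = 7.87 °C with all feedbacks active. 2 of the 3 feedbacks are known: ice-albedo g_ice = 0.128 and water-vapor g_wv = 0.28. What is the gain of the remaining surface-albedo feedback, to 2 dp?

Amplification A = ΔT/ΔT₀ = 7.87/3.4 = 2.315.
Total gain g = 1 − 1/A = 1 − 1/2.315 = 0.568.
Known gains sum to 0.128 + 0.28 = 0.408.
g_alb = 0.568 − 0.408 = 0.16.

0.16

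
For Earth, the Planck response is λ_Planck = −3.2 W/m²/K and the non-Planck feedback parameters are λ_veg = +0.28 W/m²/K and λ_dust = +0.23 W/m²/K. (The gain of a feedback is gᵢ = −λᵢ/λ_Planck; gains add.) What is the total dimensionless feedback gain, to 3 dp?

Convert to gains: g_veg = 0.28/3.2 = 0.0875; g_dust = 0.23/3.2 = 0.07187.
Total gain g = 0.15937.

0.159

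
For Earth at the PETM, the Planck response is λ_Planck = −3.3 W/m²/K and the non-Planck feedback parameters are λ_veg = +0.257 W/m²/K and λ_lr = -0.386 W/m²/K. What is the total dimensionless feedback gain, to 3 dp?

-0.039

Convert to gains: g_veg = 0.257/3.3 = 0.07788; g_lr = -0.386/3.3 = -0.117.
Total gain g = -0.03912.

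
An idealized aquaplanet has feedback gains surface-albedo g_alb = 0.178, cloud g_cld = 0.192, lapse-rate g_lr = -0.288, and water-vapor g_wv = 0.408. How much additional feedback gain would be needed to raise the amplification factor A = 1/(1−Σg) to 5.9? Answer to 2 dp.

0.34

Current total gain = 0.49.
Target gain for A = 5.9: g* = 1 − 1/5.9 = 0.8305.
Additional gain needed = 0.8305 − 0.49 = 0.34.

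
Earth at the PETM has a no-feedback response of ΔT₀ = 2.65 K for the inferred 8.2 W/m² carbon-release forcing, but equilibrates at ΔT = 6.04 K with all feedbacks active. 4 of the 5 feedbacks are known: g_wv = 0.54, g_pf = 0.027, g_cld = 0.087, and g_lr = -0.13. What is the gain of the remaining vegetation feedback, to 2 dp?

Amplification A = ΔT/ΔT₀ = 6.04/2.65 = 2.279.
Total gain g = 1 − 1/A = 1 − 1/2.279 = 0.5612.
Known gains sum to 0.54 + 0.027 + 0.087 − 0.13 = 0.524.
g_veg = 0.5612 − 0.524 = 0.04.

0.04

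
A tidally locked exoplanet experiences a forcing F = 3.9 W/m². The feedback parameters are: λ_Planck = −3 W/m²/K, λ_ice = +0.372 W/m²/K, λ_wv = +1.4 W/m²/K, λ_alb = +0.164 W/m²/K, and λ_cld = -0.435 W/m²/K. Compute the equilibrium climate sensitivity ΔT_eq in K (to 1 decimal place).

Net feedback parameter λ = (−3) + (+0.372) + (+1.4) + (+0.164) + (-0.435) = -1.499 W/m²/K.
ΔT = −F/λ = −3.9/(-1.499) = 2.6 K.

2.6 K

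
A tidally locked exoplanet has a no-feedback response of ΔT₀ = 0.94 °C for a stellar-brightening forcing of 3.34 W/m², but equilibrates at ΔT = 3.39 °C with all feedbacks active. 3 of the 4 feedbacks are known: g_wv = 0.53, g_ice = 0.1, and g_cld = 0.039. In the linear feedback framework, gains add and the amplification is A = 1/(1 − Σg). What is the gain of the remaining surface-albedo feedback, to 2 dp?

0.05

Amplification A = ΔT/ΔT₀ = 3.39/0.94 = 3.606.
Total gain g = 1 − 1/A = 1 − 1/3.606 = 0.7227.
Known gains sum to 0.53 + 0.1 + 0.039 = 0.669.
g_alb = 0.7227 − 0.669 = 0.05.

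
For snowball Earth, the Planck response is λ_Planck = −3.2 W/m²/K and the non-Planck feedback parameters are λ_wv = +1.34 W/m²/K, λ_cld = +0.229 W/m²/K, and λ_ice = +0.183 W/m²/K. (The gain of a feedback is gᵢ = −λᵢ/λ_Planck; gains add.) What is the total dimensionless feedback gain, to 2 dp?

Convert to gains: g_wv = 1.34/3.2 = 0.4188; g_cld = 0.229/3.2 = 0.07156; g_ice = 0.183/3.2 = 0.05719.
Total gain g = 0.54755.

0.55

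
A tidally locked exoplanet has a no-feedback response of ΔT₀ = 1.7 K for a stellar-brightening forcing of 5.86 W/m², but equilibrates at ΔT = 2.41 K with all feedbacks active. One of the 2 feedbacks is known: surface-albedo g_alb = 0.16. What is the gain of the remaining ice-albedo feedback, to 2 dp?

Amplification A = ΔT/ΔT₀ = 2.41/1.7 = 1.418.
Total gain g = 1 − 1/A = 1 − 1/1.418 = 0.2948.
The known gain is 0.16.
g_ice = 0.2948 − 0.16 = 0.13.

0.13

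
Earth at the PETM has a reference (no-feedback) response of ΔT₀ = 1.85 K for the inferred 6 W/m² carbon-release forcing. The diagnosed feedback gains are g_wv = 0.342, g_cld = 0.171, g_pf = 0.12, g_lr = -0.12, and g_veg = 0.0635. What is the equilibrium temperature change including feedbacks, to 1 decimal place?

Total gain g = 0.342 + 0.171 + 0.12 − 0.12 + 0.0635 = 0.5765.
Amplification A = 1/(1 − 0.5765) = 2.361.
ΔT = 1.85 × 2.361 = 4.4 K.

4.4 K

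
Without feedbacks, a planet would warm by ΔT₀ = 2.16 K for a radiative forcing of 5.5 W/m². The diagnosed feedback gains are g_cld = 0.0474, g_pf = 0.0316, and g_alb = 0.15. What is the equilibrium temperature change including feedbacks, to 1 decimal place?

2.8 K

Total gain g = 0.0474 + 0.0316 + 0.15 = 0.229.
Amplification A = 1/(1 − 0.229) = 1.297.
ΔT = 2.16 × 1.297 = 2.8 K.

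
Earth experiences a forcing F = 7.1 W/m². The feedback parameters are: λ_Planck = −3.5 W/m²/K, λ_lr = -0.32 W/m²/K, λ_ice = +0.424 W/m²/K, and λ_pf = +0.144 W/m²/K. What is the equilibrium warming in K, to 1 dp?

Net feedback parameter λ = (−3.5) + (-0.32) + (+0.424) + (+0.144) = -3.252 W/m²/K.
ΔT = −F/λ = −7.1/(-3.252) = 2.2 K.

2.2 K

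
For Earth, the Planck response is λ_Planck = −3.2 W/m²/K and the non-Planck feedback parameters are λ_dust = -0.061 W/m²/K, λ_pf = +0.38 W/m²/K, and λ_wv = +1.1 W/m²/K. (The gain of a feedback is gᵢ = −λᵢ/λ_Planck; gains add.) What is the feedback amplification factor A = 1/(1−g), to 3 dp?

1.797

Convert to gains: g_dust = -0.061/3.2 = -0.01906; g_pf = 0.38/3.2 = 0.1187; g_wv = 1.1/3.2 = 0.3438.
Total gain g = 0.44344.
A = 1/(1 − 0.44344) = 1.797.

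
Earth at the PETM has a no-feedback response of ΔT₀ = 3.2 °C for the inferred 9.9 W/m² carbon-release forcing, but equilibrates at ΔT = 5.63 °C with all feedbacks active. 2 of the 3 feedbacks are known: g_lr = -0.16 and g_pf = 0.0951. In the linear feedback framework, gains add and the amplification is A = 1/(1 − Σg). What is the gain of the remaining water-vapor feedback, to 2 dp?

0.50

Amplification A = ΔT/ΔT₀ = 5.63/3.2 = 1.759.
Total gain g = 1 − 1/A = 1 − 1/1.759 = 0.4315.
Known gains sum to -0.16 + 0.0951 = -0.0649.
g_wv = 0.4315 + 0.0649 = 0.50.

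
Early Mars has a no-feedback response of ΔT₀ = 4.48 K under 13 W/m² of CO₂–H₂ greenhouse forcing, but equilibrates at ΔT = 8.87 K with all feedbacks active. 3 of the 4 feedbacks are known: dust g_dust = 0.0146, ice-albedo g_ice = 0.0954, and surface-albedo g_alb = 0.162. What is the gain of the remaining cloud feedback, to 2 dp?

0.22

Amplification A = ΔT/ΔT₀ = 8.87/4.48 = 1.98.
Total gain g = 1 − 1/A = 1 − 1/1.98 = 0.4949.
Known gains sum to 0.0146 + 0.0954 + 0.162 = 0.272.
g_cld = 0.4949 − 0.272 = 0.22.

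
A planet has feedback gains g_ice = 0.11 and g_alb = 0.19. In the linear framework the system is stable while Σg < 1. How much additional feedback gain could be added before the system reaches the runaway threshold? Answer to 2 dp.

0.70

Current total gain = 0.11 + 0.19 = 0.3.
Margin to runaway = 1 − 0.3 = 0.70.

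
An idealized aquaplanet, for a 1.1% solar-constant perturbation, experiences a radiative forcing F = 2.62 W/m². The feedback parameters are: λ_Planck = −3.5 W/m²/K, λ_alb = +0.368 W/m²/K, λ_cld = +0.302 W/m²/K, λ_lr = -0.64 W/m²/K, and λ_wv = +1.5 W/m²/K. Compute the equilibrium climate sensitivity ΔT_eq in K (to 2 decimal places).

1.33 K

Net feedback parameter λ = (−3.5) + (+0.368) + (+0.302) + (-0.64) + (+1.5) = -1.97 W/m²/K.
ΔT = −F/λ = −2.62/(-1.97) = 1.33 K.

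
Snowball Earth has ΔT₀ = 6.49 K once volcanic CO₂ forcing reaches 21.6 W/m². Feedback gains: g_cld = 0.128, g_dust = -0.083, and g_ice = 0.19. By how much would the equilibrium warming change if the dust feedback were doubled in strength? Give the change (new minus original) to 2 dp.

-0.83 K

Original: g = 0.235, ΔT = 6.49/(1−0.235) = 8.4837 K.
With doubled dust: g' = 0.152, ΔT' = 6.49/(1−0.152) = 7.6533 K.
Change = 7.6533 − 8.4837 = -0.83 K.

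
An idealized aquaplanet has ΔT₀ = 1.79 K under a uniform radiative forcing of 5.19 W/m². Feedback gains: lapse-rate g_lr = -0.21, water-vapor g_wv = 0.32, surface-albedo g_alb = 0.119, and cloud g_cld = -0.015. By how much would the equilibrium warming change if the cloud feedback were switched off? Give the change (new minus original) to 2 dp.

0.04 K

Original: g = 0.214, ΔT = 1.79/(1−0.214) = 2.2774 K.
Without cloud: g' = 0.229, ΔT' = 1.79/(1−0.229) = 2.3217 K.
Change = 2.3217 − 2.2774 = 0.04 K.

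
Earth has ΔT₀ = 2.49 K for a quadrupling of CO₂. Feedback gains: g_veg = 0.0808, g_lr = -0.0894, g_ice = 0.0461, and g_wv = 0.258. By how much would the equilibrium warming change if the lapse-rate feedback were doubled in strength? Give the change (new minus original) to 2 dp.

Original: g = 0.2955, ΔT = 2.49/(1−0.2955) = 3.5344 K.
With doubled lapse-rate: g' = 0.2061, ΔT' = 2.49/(1−0.2061) = 3.1364 K.
Change = 3.1364 − 3.5344 = -0.40 K.

-0.40 K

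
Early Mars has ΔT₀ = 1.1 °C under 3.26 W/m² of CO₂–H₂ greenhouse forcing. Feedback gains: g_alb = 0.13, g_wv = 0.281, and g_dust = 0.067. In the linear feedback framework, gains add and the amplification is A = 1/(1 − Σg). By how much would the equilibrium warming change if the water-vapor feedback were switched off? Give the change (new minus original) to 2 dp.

Original: g = 0.478, ΔT = 1.1/(1−0.478) = 2.1073 °C.
Without water-vapor: g' = 0.197, ΔT' = 1.1/(1−0.197) = 1.3699 °C.
Change = 1.3699 − 2.1073 = -0.74 °C.

-0.74 °C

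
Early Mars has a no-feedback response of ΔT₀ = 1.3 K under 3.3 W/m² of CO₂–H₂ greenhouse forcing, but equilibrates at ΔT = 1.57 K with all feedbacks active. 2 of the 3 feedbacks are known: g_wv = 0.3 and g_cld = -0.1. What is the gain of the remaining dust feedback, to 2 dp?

-0.03

Amplification A = ΔT/ΔT₀ = 1.57/1.3 = 1.208.
Total gain g = 1 − 1/A = 1 − 1/1.208 = 0.1722.
Known gains sum to 0.3 − 0.1 = 0.2.
g_dust = 0.1722 − 0.2 = -0.03.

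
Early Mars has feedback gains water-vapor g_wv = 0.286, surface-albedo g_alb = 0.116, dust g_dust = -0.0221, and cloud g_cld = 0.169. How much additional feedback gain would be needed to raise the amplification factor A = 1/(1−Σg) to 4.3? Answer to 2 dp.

Current total gain = 0.5489.
Target gain for A = 4.3: g* = 1 − 1/4.3 = 0.7674.
Additional gain needed = 0.7674 − 0.5489 = 0.22.

0.22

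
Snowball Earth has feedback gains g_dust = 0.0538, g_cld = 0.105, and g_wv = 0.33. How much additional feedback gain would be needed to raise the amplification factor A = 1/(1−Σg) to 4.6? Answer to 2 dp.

Current total gain = 0.4888.
Target gain for A = 4.6: g* = 1 − 1/4.6 = 0.7826.
Additional gain needed = 0.7826 − 0.4888 = 0.29.

0.29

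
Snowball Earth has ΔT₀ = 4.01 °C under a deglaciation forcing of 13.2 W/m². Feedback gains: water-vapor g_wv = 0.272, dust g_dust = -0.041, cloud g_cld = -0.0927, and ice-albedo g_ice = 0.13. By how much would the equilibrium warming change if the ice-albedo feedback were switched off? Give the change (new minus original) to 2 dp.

-0.83 °C

Original: g = 0.2683, ΔT = 4.01/(1−0.2683) = 5.4804 °C.
Without ice-albedo: g' = 0.1383, ΔT' = 4.01/(1−0.1383) = 4.6536 °C.
Change = 4.6536 − 5.4804 = -0.83 °C.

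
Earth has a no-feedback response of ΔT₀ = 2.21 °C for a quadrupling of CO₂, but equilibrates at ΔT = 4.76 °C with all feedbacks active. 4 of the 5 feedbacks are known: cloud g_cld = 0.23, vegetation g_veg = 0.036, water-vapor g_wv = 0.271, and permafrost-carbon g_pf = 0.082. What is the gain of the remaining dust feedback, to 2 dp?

Amplification A = ΔT/ΔT₀ = 4.76/2.21 = 2.154.
Total gain g = 1 − 1/A = 1 − 1/2.154 = 0.5357.
Known gains sum to 0.23 + 0.036 + 0.271 + 0.082 = 0.619.
g_dust = 0.5357 − 0.619 = -0.08.

-0.08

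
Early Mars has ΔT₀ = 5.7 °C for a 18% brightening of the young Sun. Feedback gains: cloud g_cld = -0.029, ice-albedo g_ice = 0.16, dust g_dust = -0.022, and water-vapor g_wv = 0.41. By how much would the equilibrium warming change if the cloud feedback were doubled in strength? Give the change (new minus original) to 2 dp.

-0.67 °C

Original: g = 0.519, ΔT = 5.7/(1−0.519) = 11.8503 °C.
With doubled cloud: g' = 0.49, ΔT' = 5.7/(1−0.49) = 11.1765 °C.
Change = 11.1765 − 11.8503 = -0.67 °C.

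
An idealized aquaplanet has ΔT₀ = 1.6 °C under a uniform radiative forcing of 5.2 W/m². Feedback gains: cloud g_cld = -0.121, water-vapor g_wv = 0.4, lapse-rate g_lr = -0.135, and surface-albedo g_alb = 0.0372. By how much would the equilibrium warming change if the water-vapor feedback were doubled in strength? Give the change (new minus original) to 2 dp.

1.87 °C

Original: g = 0.1812, ΔT = 1.6/(1−0.1812) = 1.9541 °C.
With doubled water-vapor: g' = 0.5812, ΔT' = 1.6/(1−0.5812) = 3.8204 °C.
Change = 3.8204 − 1.9541 = 1.87 °C.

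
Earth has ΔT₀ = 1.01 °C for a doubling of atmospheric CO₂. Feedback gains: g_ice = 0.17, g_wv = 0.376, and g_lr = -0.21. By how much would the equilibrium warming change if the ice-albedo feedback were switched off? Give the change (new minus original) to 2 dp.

-0.31 °C

Original: g = 0.336, ΔT = 1.01/(1−0.336) = 1.5211 °C.
Without ice-albedo: g' = 0.166, ΔT' = 1.01/(1−0.166) = 1.2110 °C.
Change = 1.2110 − 1.5211 = -0.31 °C.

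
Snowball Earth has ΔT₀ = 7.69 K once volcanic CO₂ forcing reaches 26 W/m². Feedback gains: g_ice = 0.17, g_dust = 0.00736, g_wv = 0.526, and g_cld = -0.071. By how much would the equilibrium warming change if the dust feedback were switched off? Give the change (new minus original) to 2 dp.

-0.41 K

Original: g = 0.63236, ΔT = 7.69/(1−0.63236) = 20.9172 K.
Without dust: g' = 0.625, ΔT' = 7.69/(1−0.625) = 20.5067 K.
Change = 20.5067 − 20.9172 = -0.41 K.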